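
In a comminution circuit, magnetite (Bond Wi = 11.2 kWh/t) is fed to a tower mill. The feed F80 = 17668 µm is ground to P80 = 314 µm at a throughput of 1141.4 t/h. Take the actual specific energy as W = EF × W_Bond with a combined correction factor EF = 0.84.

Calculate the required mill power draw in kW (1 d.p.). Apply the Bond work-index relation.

W = 10 Wi / √P80 − 10 Wi / √F80
W = 10·11.2·(1/√314 − 1/√17668) = 10·11.2·(0.048910) = 5.4779 kWh/t
Corrected W = EF·W_Bond = 0.84·5.4779 = 4.6015 kWh/t
P = W·T = 4.6015·1141.4 = 5252.1 kW

P = 5252.1 kW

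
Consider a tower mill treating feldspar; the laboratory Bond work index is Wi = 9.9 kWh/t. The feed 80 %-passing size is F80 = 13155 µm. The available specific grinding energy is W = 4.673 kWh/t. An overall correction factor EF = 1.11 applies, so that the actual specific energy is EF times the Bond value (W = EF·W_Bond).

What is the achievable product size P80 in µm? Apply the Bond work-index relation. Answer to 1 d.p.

W = 10 Wi (P80^-0.5 − F80^-0.5)
W_Bond = W / EF = 4.673 / 1.11 = 4.2099 kWh/t
1/√P80 = 1/√F80 + W_Bond/(10·Wi)
  = 4.2099/(10·9.9) + 1/√13155 = 0.042524 + 0.008719 = 0.051243
P80 = (1/0.051243)² = 19.5148² = 380.83 µm

P80 = 380.8 µm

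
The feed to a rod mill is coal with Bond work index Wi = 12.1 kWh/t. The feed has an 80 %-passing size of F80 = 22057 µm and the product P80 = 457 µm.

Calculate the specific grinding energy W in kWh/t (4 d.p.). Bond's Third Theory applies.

W = 4.8454 kWh/t

W = 10 Wi / √P80 − 10 Wi / √F80
1/√457 = 0.046778;  1/√22057 = 0.006733
W = 10·12.1·(0.046778 − 0.006733) = 4.8454 kWh/t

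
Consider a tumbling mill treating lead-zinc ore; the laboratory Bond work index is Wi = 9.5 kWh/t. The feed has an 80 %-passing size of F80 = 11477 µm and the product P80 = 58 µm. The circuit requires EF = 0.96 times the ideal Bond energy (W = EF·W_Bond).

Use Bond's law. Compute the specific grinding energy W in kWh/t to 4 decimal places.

W_Bond = 10·Wi·(1/√P₈₀ − 1/√F₈₀)
1/√58 = 0.131306;  1/√11477 = 0.009334
W = 10·9.5·(0.131306 − 0.009334) = 11.5873 kWh/t
Corrected W = EF·W_Bond = 0.96·11.5873 = 11.1239 kWh/t

W = 11.1239 kWh/t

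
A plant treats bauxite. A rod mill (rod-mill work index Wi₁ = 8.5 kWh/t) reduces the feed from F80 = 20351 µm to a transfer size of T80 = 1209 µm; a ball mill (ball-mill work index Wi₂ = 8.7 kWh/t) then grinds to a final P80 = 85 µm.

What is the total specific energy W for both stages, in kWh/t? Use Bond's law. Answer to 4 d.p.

W = 8.7831 kWh/t

Bond: W = 10·Wi·(1/√P80 − 1/√F80)
Stage 1 (20351→1209 µm, Wi₁=8.5): W₁ = 10·8.5·(0.028760 − 0.007010) = 1.8488 kWh/t
Stage 2 (1209→85 µm, Wi₂=8.7): W₂ = 10·8.7·(0.108465 − 0.028760) = 6.9344 kWh/t
W = W₁ + W₂ = 1.8488 + 6.9344 = 8.7831 kWh/t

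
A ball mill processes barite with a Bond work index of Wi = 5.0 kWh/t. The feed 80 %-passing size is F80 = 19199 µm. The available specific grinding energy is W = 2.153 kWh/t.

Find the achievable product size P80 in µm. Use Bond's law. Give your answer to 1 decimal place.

W = 10·Wi·[P80^(−½) − F80^(−½)]
1/√P80 = 1/√F80 + W/(10·Wi)
  = 2.1530/(10·5.0) + 1/√19199 = 0.043060 + 0.007217 = 0.050277
P80 = (1/0.050277)² = 19.8898² = 395.60 µm

P80 = 395.6 µm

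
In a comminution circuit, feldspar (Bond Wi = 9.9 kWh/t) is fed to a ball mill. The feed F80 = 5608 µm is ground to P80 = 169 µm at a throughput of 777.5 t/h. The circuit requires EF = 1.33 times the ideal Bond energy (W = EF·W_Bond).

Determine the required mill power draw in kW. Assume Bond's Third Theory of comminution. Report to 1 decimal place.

P = 6507.8 kW

Bond:  W = 10 Wi (1/√P − 1/√F)
W = 10·9.9·(1/√169 − 1/√5608) = 10·9.9·(0.063570) = 6.2934 kWh/t
Apply correction: 6.2934 × 1.33 = 8.3702 kWh/t
Power = W × throughput = 8.3702 kWh/t × 777.5 t/h = 6507.8 kW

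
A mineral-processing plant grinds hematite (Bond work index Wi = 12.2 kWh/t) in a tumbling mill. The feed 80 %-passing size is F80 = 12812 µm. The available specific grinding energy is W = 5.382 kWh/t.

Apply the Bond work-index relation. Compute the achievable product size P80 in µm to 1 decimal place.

P80 = 356.7 µm

W = 10 Wi / √P80 − 10 Wi / √F80
P80^(−½) = W/(10 Wi) + F80^(−½)
  = 5.3820/(10·12.2) + 1/√12812 = 0.044115 + 0.008835 = 0.052949
P80 = (1/0.052949)² = 18.8859² = 356.68 µm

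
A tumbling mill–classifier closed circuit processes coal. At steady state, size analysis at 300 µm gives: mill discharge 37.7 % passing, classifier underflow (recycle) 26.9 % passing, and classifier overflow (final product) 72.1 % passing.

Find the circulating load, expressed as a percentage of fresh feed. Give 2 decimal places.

Balance %-passing 300 µm (r = R/F):
(1+r)d = ru + o → r = (o−d)/(d−u)
r = (72.1 − 37.7)/(37.7 − 26.9) = 34.4/10.8 = 3.1852
CL = 100·r = 318.52 %

CL = 318.52 %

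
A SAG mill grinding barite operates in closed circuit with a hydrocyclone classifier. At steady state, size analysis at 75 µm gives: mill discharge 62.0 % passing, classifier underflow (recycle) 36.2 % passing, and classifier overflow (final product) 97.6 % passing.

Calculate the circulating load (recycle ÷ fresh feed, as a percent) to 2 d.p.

Two-product formula at 75 µm:
r = (o − d)/(d − u)
r = (97.6 − 62.0)/(62.0 − 36.2) = 35.6/25.8 = 1.3798
CL = 100·r = 137.98 %

CL = 137.98 %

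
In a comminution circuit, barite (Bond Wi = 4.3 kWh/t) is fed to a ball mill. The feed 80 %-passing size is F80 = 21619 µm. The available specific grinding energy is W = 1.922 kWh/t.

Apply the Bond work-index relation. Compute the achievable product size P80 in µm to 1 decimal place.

W = 10·Wi·(P80^(-½) − F80^(-½))
P80^(−½) = W/(10 Wi) + F80^(−½)
  = 1.9220/(10·4.3) + 1/√21619 = 0.044698 + 0.006801 = 0.051499
P80 = (1/0.051499)² = 19.4179² = 377.06 µm

P80 = 377.1 µm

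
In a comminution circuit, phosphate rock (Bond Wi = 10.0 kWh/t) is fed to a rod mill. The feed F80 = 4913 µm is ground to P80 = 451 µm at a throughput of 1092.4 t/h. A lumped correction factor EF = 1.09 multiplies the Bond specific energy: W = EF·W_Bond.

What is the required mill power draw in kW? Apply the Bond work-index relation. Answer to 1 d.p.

W = 10 Wi / √P80 − 10 Wi / √F80
W = 10·10.0·(1/√451 − 1/√4913) = 10·10.0·(0.032821) = 3.2821 kWh/t
Apply correction: 3.2821 × 1.09 = 3.5775 kWh/t
P = W·T = 3.5775·1092.4 = 3908.1 kW

P = 3908.1 kW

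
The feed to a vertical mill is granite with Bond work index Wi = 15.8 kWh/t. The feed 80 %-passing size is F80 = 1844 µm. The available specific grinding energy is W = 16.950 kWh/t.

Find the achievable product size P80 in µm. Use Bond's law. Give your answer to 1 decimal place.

P80 = 58.7 µm

W = 10·Wi·(P80^(-½) − F80^(-½))
⇒ 1/√P80 = W/(10·Wi) + 1/√F80
  = 16.9500/(10·15.8) + 1/√1844 = 0.107278 + 0.023287 = 0.130566
P80 = (1/0.130566)² = 7.6590² = 58.66 µm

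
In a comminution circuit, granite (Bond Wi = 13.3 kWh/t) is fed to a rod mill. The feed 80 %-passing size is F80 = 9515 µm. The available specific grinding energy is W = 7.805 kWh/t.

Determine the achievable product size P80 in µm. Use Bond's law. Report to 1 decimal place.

W = 10 Wi (P80^-0.5 − F80^-0.5)
1/√P80 = 1/√F80 + W/(10·Wi)
  = 7.8050/(10·13.3) + 1/√9515 = 0.058684 + 0.010252 = 0.068936
P80 = (1/0.068936)² = 14.5062² = 210.43 µm

P80 = 210.4 µm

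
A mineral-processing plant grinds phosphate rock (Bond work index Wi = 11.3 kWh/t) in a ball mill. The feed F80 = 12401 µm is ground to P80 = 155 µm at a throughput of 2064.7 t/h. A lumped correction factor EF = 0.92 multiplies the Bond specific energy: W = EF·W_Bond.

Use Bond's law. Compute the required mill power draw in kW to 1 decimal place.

W = 10 Wi (1/√P80 − 1/√F80)  [Bond]
W = 10·11.3·(1/√155 − 1/√12401) = 10·11.3·(0.071342) = 8.0616 kWh/t
With EF = 0.92: W = 8.0616·0.92 = 7.4167 kWh/t
P_mill = W·ṁ = 7.4167·2064.7 = 15313.3 kW

P = 15313.3 kW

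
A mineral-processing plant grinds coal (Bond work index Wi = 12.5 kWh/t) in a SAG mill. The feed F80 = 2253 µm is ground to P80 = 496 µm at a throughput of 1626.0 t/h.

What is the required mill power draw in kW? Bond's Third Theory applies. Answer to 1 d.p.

P = 4844.2 kW

W = 10·Wi·[P80^(−½) − F80^(−½)]
W = 10·12.5·(1/√496 − 1/√2253) = 10·12.5·(0.023834) = 2.9792 kWh/t
Power = W × throughput = 2.9792 kWh/t × 1626.0 t/h = 4844.2 kW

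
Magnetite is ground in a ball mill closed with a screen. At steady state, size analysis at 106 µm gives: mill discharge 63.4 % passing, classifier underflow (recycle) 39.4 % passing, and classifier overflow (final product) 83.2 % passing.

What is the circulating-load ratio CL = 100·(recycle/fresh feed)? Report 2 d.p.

CL = 82.50 %

Balance %-passing 106 µm (r = R/F):
(1+r)·d = r·u + o ⇒ r = (o−d)/(d−u)
r = (83.2 − 63.4)/(63.4 − 39.4) = 19.8/24.0 = 0.8250
CL = 100·r = 82.50 %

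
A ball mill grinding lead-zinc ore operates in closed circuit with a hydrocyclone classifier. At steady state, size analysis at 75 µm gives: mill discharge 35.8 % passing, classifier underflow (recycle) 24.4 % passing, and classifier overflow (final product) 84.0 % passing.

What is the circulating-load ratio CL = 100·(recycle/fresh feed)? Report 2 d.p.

Balance %-passing 75 µm (r = R/F):
(1+r)d = ru + o → r = (o−d)/(d−u)
r = (84.0 − 35.8)/(35.8 − 24.4) = 48.2/11.4 = 4.2281
CL = 100·r = 422.81 %

CL = 422.81 %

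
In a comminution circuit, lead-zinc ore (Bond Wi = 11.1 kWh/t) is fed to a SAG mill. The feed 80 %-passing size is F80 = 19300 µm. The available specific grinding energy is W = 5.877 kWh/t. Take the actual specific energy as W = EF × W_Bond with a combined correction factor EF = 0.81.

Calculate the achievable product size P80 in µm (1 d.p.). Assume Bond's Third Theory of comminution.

W = 10·Wi·[P80^(−½) − F80^(−½)]
W_Bond = W / EF = 5.877 / 0.81 = 7.2556 kWh/t
⇒ 1/√P80 = W_Bond/(10 Wi) + 1/√F80
  = 7.2556/(10·11.1) + 1/√19300 = 0.065365 + 0.007198 = 0.072564
P80 = (1/0.072564)² = 13.7810² = 189.92 µm

P80 = 189.9 µm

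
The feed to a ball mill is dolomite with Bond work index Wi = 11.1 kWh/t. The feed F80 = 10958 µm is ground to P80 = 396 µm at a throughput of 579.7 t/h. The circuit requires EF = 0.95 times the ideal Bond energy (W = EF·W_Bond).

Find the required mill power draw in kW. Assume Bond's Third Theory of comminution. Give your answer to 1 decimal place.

P = 2487.9 kW

W_Bond = 10·Wi·(1/√P₈₀ − 1/√F₈₀)
W = 10·11.1·(1/√396 − 1/√10958) = 10·11.1·(0.040699) = 4.5176 kWh/t
W_actual = 0.95 × 4.5176 = 4.2917 kWh/t
P_mill = W·ṁ = 4.2917·579.7 = 2487.9 kW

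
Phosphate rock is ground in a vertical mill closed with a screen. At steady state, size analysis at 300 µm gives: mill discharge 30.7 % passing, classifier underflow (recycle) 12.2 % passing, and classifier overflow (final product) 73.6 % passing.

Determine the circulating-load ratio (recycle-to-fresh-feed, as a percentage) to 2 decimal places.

Classifier node, passing 300 µm:
(1+r)·d = r·u + o ⇒ r = (o−d)/(d−u)
r = (73.6 − 30.7)/(30.7 − 12.2) = 42.9/18.5 = 2.3189
CL = 100·r = 231.89 %

CL = 231.89 %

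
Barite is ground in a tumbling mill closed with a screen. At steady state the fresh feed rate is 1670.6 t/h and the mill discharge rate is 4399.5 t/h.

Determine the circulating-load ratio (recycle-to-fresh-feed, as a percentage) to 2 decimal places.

Discharge = new feed + return, hence
R = M − F = 4399.5 − 1670.6 = 2728.9 t/h
CL = 100·R/F = 100·2728.9/1670.6 = 163.35 %

CL = 163.35 %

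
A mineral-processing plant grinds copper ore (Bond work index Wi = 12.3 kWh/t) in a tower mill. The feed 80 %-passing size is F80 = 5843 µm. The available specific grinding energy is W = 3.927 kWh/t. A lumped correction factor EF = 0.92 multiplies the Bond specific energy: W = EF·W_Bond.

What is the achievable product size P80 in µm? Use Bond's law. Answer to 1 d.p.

W_Bond = 10·Wi·(1/√P₈₀ − 1/√F₈₀)
W_Bond = W / EF = 3.927 / 0.92 = 4.2685 kWh/t
P80^-0.5 = F80^-0.5 + W_Bond/(10 Wi)
  = 4.2685/(10·12.3) + 1/√5843 = 0.034703 + 0.013082 = 0.047785
P80 = (1/0.047785)² = 20.9269² = 437.94 µm

P80 = 437.9 µm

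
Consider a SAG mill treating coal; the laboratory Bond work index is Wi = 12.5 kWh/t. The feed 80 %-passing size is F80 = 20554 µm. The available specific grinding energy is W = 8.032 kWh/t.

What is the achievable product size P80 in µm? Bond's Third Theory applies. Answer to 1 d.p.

P80 = 197.1 µm

W = 10 Wi (1/√P80 − 1/√F80)  [Bond]
⇒ 1/√P80 = W/(10·Wi) + 1/√F80
  = 8.0320/(10·12.5) + 1/√20554 = 0.064256 + 0.006975 = 0.071231
P80 = (1/0.071231)² = 14.0388² = 197.09 µm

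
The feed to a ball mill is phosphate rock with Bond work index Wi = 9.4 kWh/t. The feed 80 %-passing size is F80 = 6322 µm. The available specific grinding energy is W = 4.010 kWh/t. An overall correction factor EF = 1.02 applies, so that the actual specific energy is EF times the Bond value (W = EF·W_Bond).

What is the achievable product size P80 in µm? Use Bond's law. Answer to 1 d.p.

P80 = 337.9 µm

W_Bond = 10·Wi·(1/√P₈₀ − 1/√F₈₀)
W_Bond = W / EF = 4.010 / 1.02 = 3.9314 kWh/t
⇒ 1/√P80 = W_Bond/(10 Wi) + 1/√F80
  = 3.9314/(10·9.4) + 1/√6322 = 0.041823 + 0.012577 = 0.054400
P80 = (1/0.054400)² = 18.3824² = 337.91 µm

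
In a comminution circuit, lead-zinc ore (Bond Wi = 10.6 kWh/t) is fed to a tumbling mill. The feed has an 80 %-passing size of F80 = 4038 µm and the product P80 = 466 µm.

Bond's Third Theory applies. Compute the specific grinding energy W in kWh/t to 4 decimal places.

W = 10 Wi / √P80 − 10 Wi / √F80
1/√466 = 0.046324;  1/√4038 = 0.015737
W = 10·10.6·(0.046324 − 0.015737) = 3.2423 kWh/t

W = 3.2423 kWh/t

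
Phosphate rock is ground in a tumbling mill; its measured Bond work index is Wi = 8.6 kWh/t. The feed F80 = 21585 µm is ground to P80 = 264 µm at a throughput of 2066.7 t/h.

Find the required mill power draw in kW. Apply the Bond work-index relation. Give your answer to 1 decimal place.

P = 9729.1 kW

W_Bond = 10·Wi·(1/√P₈₀ − 1/√F₈₀)
W = 10·8.6·(1/√264 − 1/√21585) = 10·8.6·(0.054739) = 4.7076 kWh/t
P_mill = W·ṁ = 4.7076·2066.7 = 9729.1 kW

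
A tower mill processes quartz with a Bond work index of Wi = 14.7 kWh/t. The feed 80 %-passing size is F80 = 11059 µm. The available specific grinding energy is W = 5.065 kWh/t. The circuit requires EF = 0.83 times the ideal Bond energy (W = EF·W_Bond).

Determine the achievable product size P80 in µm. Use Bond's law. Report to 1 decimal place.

W = 10 Wi (1/√P80 − 1/√F80)  [Bond]
W_Bond = W / EF = 5.065 / 0.83 = 6.1024 kWh/t
⇒ 1/√P80 = W_Bond/(10 Wi) + 1/√F80
  = 6.1024/(10·14.7) + 1/√11059 = 0.041513 + 0.009509 = 0.051022
P80 = (1/0.051022)² = 19.5993² = 384.13 µm

P80 = 384.1 µm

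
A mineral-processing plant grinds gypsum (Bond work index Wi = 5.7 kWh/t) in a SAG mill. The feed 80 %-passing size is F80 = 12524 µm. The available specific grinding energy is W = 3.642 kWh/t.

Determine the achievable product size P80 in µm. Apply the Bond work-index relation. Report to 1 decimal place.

P80 = 188.5 µm

W = 10·Wi·[P80^(−½) − F80^(−½)]
⇒ 1/√P80 = W/(10 Wi) + 1/√F80
  = 3.6420/(10·5.7) + 1/√12524 = 0.063895 + 0.008936 = 0.072830
P80 = (1/0.072830)² = 13.7305² = 188.53 µm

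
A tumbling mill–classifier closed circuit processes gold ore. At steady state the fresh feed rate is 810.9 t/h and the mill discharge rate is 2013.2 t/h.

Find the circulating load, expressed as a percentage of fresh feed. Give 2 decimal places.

CL = 148.27 %

Steady state: M = F + R.
R = M − F = 2013.2 − 810.9 = 1202.3 t/h
CL = 100·R/F = 100·1202.3/810.9 = 148.27 %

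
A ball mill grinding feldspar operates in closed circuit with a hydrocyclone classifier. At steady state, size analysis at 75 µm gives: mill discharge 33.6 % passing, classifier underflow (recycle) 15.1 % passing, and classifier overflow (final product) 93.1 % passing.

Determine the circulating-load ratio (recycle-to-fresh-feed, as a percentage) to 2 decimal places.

CL = 321.62 %

Let r = R/F. Size balance at 75 µm:
(1+r)d = ru + o → r = (o−d)/(d−u)
r = (93.1 − 33.6)/(33.6 − 15.1) = 59.5/18.5 = 3.2162
CL = 100·r = 321.62 %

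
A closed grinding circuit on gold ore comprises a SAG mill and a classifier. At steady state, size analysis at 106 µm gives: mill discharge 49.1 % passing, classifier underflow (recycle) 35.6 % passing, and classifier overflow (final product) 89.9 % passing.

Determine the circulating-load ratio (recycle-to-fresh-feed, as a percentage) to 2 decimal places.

CL = 302.22 %

Let r = R/F. Size balance at 106 µm:
Fd + Rd = Ru + Fo ⇒ R/F = (o−d)/(d−u)
r = (89.9 − 49.1)/(49.1 − 35.6) = 40.8/13.5 = 3.0222
CL = 100·r = 302.22 %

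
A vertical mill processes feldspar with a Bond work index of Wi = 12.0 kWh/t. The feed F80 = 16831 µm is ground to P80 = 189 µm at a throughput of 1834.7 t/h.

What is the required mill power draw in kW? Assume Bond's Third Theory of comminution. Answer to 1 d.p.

P = 14317.5 kW

W = 10·Wi·[P80^(−½) − F80^(−½)]
W = 10·12.0·(1/√189 − 1/√16831) = 10·12.0·(0.065031) = 7.8037 kWh/t
P = W·T = 7.8037·1834.7 = 14317.5 kW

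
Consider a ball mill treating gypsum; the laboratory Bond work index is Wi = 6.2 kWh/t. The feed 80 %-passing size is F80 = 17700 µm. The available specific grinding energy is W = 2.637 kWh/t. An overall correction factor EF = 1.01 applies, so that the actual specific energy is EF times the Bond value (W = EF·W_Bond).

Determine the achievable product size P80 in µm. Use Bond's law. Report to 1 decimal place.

W = 10·Wi·(P80^(-½) − F80^(-½))
W_Bond = W / EF = 2.637 / 1.01 = 2.6109 kWh/t
⇒ 1/√P80 = W_Bond/(10 Wi) + 1/√F80
  = 2.6109/(10·6.2) + 1/√17700 = 0.042111 + 0.007516 = 0.049628
P80 = (1/0.049628)² = 20.1501² = 406.03 µm

P80 = 406.0 µm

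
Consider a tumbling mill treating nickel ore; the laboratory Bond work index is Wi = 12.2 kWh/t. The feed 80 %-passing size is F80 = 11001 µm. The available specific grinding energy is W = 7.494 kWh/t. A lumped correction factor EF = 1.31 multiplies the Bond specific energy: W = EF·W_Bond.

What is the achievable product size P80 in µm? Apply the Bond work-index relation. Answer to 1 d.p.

W = 10 Wi (1/√P80 − 1/√F80)  [Bond]
W_Bond = W / EF = 7.494 / 1.31 = 5.7206 kWh/t
⇒ 1/√P80 = W_Bond/(10 Wi) + 1/√F80
  = 5.7206/(10·12.2) + 1/√11001 = 0.046890 + 0.009534 = 0.056424
P80 = (1/0.056424)² = 17.7228² = 314.10 µm

P80 = 314.1 µm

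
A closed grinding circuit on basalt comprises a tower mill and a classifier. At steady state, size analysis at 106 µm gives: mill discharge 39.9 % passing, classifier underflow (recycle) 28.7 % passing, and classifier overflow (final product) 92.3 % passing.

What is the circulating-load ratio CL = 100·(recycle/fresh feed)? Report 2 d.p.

CL = 467.86 %

Mass balance on the −106 µm fraction:
(1+r)·d = r·u + o ⇒ r = (o−d)/(d−u)
r = (92.3 − 39.9)/(39.9 − 28.7) = 52.4/11.2 = 4.6786
CL = 100·r = 467.86 %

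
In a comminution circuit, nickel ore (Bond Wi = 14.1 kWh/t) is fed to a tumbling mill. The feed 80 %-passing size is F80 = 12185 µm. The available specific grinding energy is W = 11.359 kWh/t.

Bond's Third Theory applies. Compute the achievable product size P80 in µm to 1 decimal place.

P80 = 124.5 µm

Bond:  W = 10 Wi (1/√P − 1/√F)
P80^(−½) = W/(10 Wi) + F80^(−½)
  = 11.3590/(10·14.1) + 1/√12185 = 0.080560 + 0.009059 = 0.089619
P80 = (1/0.089619)² = 11.1583² = 124.51 µm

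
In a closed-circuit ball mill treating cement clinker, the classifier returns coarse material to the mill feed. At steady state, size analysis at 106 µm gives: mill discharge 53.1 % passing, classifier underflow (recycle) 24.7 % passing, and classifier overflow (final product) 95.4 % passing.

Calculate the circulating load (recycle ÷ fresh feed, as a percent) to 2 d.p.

CL = 148.94 %

Balance %-passing 106 µm (r = R/F):
(1+r)·d = r·u + o ⇒ r = (o−d)/(d−u)
r = (95.4 − 53.1)/(53.1 − 24.7) = 42.3/28.4 = 1.4894
CL = 100·r = 148.94 %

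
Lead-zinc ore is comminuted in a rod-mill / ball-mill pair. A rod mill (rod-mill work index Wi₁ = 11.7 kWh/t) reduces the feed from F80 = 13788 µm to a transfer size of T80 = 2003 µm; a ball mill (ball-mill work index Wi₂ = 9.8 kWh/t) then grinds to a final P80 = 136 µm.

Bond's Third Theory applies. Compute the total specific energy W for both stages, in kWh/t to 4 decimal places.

W = 10 Wi (1/√P80 − 1/√F80)  [Bond]
Stage 1 (13788→2003 µm, Wi₁=11.7): W₁ = 10·11.7·(0.022344 − 0.008516) = 1.6178 kWh/t
Stage 2 (2003→136 µm, Wi₂=9.8): W₂ = 10·9.8·(0.085749 − 0.022344) = 6.2137 kWh/t
W = W₁ + W₂ = 1.6178 + 6.2137 = 7.8316 kWh/t

W = 7.8316 kWh/t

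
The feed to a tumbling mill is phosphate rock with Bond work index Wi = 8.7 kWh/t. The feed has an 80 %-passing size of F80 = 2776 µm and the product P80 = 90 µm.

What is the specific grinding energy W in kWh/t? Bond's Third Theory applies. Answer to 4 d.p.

W = 7.5194 kWh/t

W = 10 Wi / √P80 − 10 Wi / √F80
1/√90 = 0.105409;  1/√2776 = 0.018980
W = 10·8.7·(0.105409 − 0.018980) = 7.5194 kWh/t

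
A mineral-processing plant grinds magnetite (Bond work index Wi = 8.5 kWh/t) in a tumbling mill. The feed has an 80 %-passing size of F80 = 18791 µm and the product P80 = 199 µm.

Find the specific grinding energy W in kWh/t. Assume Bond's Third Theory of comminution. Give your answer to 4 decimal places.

W = 5.4054 kWh/t

W = 10 Wi (1/√P80 − 1/√F80)  [Bond]
1/√199 = 0.070888;  1/√18791 = 0.007295
W = 10·8.5·(0.070888 − 0.007295) = 5.4054 kWh/t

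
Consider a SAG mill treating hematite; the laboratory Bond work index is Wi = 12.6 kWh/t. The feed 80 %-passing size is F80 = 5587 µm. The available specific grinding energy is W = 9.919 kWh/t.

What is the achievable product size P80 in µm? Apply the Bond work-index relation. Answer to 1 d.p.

P80 = 117.9 µm

Bond:  W = 10 Wi (1/√P − 1/√F)
1/√P80 = 1/√F80 + W/(10·Wi)
  = 9.9190/(10·12.6) + 1/√5587 = 0.078722 + 0.013379 = 0.092101
P80 = (1/0.092101)² = 10.8577² = 117.89 µm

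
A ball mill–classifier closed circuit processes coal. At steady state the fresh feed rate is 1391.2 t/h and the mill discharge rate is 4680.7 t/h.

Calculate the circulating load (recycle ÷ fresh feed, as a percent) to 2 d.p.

CL = 236.45 %

Steady state: M = F + R.
R = M − F = 4680.7 − 1391.2 = 3289.5 t/h
CL = 100·R/F = 100·3289.5/1391.2 = 236.45 %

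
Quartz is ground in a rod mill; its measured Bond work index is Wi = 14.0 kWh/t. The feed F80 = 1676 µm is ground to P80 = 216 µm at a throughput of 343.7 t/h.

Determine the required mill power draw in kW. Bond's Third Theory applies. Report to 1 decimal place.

P = 2098.7 kW

Bond: W = 10·Wi·(1/√P80 − 1/√F80)
W = 10·14.0·(1/√216 − 1/√1676) = 10·14.0·(0.043615) = 6.1061 kWh/t
Mill draw = 6.1061 × 343.7 = 2098.7 kW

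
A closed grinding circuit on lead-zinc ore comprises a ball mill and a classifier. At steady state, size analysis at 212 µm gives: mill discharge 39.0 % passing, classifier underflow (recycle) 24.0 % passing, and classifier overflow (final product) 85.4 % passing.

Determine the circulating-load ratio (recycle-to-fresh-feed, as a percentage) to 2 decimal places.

Let r = R/F. Size balance at 212 µm:
Fd + Rd = Ru + Fo ⇒ R/F = (o−d)/(d−u)
r = (85.4 − 39.0)/(39.0 − 24.0) = 46.4/15.0 = 3.0933
CL = 100·r = 309.33 %

CL = 309.33 %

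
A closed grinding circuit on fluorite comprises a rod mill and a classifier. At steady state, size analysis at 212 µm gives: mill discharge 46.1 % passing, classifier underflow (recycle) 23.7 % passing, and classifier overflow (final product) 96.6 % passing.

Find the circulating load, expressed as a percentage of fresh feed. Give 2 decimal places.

CL = 225.45 %

Let r = R/F. Size balance at 212 µm:
d + r·d = r·u + o → r(d−u) = o−d
r = (96.6 − 46.1)/(46.1 − 23.7) = 50.5/22.4 = 2.2545
CL = 100·r = 225.45 %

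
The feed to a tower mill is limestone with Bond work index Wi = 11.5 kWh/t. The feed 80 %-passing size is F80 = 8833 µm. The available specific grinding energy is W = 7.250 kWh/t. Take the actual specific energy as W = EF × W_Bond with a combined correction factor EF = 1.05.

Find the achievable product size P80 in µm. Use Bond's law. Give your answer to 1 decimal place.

W = 10·Wi·[P80^(−½) − F80^(−½)]
W_Bond = W / EF = 7.250 / 1.05 = 6.9048 kWh/t
P80^-0.5 = F80^-0.5 + W_Bond/(10 Wi)
  = 6.9048/(10·11.5) + 1/√8833 = 0.060041 + 0.010640 = 0.070682
P80 = (1/0.070682)² = 14.1480² = 200.17 µm

P80 = 200.2 µm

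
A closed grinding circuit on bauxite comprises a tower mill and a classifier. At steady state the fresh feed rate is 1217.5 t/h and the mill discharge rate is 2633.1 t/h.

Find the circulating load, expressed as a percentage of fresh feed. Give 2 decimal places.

Mill node: discharge = fresh + recycle.
R = M − F = 2633.1 − 1217.5 = 1415.6 t/h
CL = 100·R/F = 100·1415.6/1217.5 = 116.27 %

CL = 116.27 %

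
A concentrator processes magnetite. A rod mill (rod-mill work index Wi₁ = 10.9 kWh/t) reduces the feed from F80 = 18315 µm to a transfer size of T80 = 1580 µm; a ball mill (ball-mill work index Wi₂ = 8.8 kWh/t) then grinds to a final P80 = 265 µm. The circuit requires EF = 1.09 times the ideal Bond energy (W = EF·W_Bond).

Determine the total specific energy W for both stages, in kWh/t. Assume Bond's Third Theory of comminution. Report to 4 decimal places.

W = 10 Wi (1/√P80 − 1/√F80)  [Bond]
Stage 1 (18315→1580 µm, Wi₁=10.9): W₁ = 10·10.9·(0.025158 − 0.007389) = 1.9368 kWh/t
Stage 2 (1580→265 µm, Wi₂=8.8): W₂ = 10·8.8·(0.061430 − 0.025158) = 3.1919 kWh/t
W = W₁ + W₂ = 1.9368 + 3.1919 = 5.1287 kWh/t
Corrected W = EF·W_Bond = 1.09·5.1287 = 5.5903 kWh/t

W = 5.5903 kWh/t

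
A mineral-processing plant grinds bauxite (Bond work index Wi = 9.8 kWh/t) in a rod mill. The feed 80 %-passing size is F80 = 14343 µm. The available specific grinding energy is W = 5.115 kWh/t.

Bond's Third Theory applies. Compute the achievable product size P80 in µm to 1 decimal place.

Bond:  W = 10 Wi (1/√P − 1/√F)
P80^-0.5 = F80^-0.5 + W/(10 Wi)
  = 5.1150/(10·9.8) + 1/√14343 = 0.052194 + 0.008350 = 0.060544
P80 = (1/0.060544)² = 16.5170² = 272.81 µm

P80 = 272.8 µm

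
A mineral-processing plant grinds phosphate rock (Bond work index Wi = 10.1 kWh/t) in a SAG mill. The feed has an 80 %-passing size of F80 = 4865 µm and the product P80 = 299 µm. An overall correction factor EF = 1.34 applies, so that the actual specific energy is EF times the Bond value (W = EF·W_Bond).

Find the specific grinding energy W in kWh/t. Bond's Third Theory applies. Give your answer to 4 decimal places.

W = 5.8865 kWh/t

W = 10 Wi (P80^-0.5 − F80^-0.5)
1/√299 = 0.057831;  1/√4865 = 0.014337
W = 10·10.1·(0.057831 − 0.014337) = 4.3929 kWh/t
W_actual = 1.34 × 4.3929 = 5.8865 kWh/t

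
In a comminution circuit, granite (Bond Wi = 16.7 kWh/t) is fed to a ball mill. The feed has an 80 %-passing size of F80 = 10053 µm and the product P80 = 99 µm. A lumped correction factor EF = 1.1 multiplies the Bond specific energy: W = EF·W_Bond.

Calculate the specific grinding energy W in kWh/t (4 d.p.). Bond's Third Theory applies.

W = 10·Wi·[P80^(−½) − F80^(−½)]
1/√99 = 0.100504;  1/√10053 = 0.009974
W = 10·16.7·(0.100504 − 0.009974) = 15.1185 kWh/t
Apply correction: 15.1185 × 1.1 = 16.6304 kWh/t

W = 16.6304 kWh/t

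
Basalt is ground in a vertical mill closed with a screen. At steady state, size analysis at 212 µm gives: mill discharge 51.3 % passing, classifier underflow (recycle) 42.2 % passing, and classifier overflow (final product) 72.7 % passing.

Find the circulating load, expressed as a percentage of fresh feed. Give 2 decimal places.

Mass balance on the −212 µm fraction:
d + r·d = r·u + o → r(d−u) = o−d
r = (72.7 − 51.3)/(51.3 − 42.2) = 21.4/9.1 = 2.3516
CL = 100·r = 235.16 %

CL = 235.16 %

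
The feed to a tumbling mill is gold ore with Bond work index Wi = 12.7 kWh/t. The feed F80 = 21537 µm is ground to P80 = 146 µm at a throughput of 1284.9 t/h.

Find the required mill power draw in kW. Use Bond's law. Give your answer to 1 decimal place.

P = 12393.1 kW

W_Bond = 10·Wi·(1/√P₈₀ − 1/√F₈₀)
W = 10·12.7·(1/√146 − 1/√21537) = 10·12.7·(0.075947) = 9.6452 kWh/t
Mill draw = 9.6452 × 1284.9 = 12393.1 kW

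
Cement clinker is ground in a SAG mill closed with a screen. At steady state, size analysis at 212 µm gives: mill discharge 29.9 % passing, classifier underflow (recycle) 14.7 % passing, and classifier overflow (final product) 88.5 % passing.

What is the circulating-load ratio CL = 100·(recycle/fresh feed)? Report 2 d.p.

Classifier node, passing 212 µm:
(1+r)d = ru + o → r = (o−d)/(d−u)
r = (88.5 − 29.9)/(29.9 − 14.7) = 58.6/15.2 = 3.8553
CL = 100·r = 385.53 %

CL = 385.53 %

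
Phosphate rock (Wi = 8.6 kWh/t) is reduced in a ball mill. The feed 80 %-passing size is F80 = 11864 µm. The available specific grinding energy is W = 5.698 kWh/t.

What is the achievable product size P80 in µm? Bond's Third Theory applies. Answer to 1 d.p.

W = 10·Wi·[P80^(−½) − F80^(−½)]
P80^-0.5 = F80^-0.5 + W/(10 Wi)
  = 5.6980/(10·8.6) + 1/√11864 = 0.066256 + 0.009181 = 0.075437
P80 = (1/0.075437)² = 13.2561² = 175.73 µm

P80 = 175.7 µm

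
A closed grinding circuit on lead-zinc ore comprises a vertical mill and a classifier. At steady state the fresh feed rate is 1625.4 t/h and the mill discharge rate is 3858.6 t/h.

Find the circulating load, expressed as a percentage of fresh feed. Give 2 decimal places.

Steady state: M = F + R.
R = M − F = 3858.6 − 1625.4 = 2233.2 t/h
CL = 100·R/F = 100·2233.2/1625.4 = 137.39 %

CL = 137.39 %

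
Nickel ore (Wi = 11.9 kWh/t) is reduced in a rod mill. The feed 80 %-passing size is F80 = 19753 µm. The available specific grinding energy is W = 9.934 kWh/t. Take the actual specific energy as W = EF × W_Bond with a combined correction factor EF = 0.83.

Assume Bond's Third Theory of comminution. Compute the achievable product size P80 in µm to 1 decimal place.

P80 = 86.2 µm

W_Bond = 10·Wi·(1/√P₈₀ − 1/√F₈₀)
W_Bond = W / EF = 9.934 / 0.83 = 11.9687 kWh/t
⇒ 1/√P80 = W_Bond/(10 Wi) + 1/√F80
  = 11.9687/(10·11.9) + 1/√19753 = 0.100577 + 0.007115 = 0.107692
P80 = (1/0.107692)² = 9.2857² = 86.22 µm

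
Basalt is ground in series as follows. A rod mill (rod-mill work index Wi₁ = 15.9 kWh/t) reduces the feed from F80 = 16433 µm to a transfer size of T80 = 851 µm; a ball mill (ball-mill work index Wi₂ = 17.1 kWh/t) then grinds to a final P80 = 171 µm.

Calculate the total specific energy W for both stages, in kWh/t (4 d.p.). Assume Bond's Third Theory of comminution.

W = 11.4250 kWh/t

W = 10 Wi (P80^-0.5 − F80^-0.5)
Stage 1 (16433→851 µm, Wi₁=15.9): W₁ = 10·15.9·(0.034280 − 0.007801) = 4.2101 kWh/t
Stage 2 (851→171 µm, Wi₂=17.1): W₂ = 10·17.1·(0.076472 − 0.034280) = 7.2149 kWh/t
W = W₁ + W₂ = 4.2101 + 7.2149 = 11.4250 kWh/t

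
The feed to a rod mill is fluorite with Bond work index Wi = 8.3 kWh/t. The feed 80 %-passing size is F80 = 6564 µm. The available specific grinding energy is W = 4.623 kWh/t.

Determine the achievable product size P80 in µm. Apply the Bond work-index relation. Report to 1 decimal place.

P80 = 216.0 µm

Bond:  W = 10 Wi (1/√P − 1/√F)
1/√P80 = 1/√F80 + W/(10·Wi)
  = 4.6230/(10·8.3) + 1/√6564 = 0.055699 + 0.012343 = 0.068042
P80 = (1/0.068042)² = 14.6969² = 216.00 µm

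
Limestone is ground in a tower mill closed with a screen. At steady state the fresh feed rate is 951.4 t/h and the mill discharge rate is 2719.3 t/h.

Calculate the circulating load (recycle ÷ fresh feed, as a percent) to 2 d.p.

CL = 185.82 %

Mill node: discharge = fresh + recycle.
R = M − F = 2719.3 − 951.4 = 1767.9 t/h
CL = 100·R/F = 100·1767.9/951.4 = 185.82 %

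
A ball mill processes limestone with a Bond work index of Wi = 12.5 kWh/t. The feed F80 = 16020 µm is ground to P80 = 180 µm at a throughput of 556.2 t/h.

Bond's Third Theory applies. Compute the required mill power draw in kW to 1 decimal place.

W = 10·Wi·(P80^(-½) − F80^(-½))
W = 10·12.5·(1/√180 − 1/√16020) = 10·12.5·(0.066635) = 8.3294 kWh/t
Mill draw = 8.3294 × 556.2 = 4632.8 kW

P = 4632.8 kW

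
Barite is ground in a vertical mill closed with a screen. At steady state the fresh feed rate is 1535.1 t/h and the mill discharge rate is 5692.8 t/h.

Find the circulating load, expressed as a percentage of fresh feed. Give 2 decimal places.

CL = 270.84 %

Discharge = new feed + return, hence
R = M − F = 5692.8 − 1535.1 = 4157.7 t/h
CL = 100·R/F = 100·4157.7/1535.1 = 270.84 %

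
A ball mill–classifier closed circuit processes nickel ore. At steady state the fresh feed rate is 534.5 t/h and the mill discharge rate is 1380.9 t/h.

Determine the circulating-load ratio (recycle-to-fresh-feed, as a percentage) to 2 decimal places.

CL = 158.35 %

M = F + R at steady state, so:
R = M − F = 1380.9 − 534.5 = 846.4 t/h
CL = 100·R/F = 100·846.4/534.5 = 158.35 %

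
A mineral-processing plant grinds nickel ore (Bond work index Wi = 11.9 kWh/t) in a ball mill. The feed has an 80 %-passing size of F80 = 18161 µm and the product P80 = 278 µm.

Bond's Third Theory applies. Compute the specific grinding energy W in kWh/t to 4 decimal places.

W = 10·Wi·(P80^(-½) − F80^(-½))
1/√278 = 0.059976;  1/√18161 = 0.007420
W = 10·11.9·(0.059976 − 0.007420) = 6.2541 kWh/t

W = 6.2541 kWh/t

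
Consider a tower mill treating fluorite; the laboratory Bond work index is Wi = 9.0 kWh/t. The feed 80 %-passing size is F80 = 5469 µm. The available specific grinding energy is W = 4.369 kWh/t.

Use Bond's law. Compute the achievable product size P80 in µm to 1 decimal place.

W = 10·Wi·[P80^(−½) − F80^(−½)]
⇒ 1/√P80 = W/(10 Wi) + 1/√F80
  = 4.3690/(10·9.0) + 1/√5469 = 0.048544 + 0.013522 = 0.062067
P80 = (1/0.062067)² = 16.1117² = 259.59 µm

P80 = 259.6 µm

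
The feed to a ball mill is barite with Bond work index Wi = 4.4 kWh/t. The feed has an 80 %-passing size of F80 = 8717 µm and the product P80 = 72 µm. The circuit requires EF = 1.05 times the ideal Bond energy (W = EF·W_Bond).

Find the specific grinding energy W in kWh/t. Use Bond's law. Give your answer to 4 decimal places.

W = 10·Wi·(P80^(-½) − F80^(-½))
1/√72 = 0.117851;  1/√8717 = 0.010711
W = 10·4.4·(0.117851 − 0.010711) = 4.7142 kWh/t
Apply correction: 4.7142 × 1.05 = 4.9499 kWh/t

W = 4.9499 kWh/t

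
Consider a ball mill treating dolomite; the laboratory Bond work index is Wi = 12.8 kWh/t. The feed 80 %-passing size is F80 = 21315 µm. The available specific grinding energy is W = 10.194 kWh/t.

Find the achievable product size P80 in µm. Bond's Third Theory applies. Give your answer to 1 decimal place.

P80 = 133.7 µm

W_Bond = 10·Wi·(1/√P₈₀ − 1/√F₈₀)
P80^-0.5 = F80^-0.5 + W/(10 Wi)
  = 10.1940/(10·12.8) + 1/√21315 = 0.079641 + 0.006849 = 0.086490
P80 = (1/0.086490)² = 11.5620² = 133.68 µm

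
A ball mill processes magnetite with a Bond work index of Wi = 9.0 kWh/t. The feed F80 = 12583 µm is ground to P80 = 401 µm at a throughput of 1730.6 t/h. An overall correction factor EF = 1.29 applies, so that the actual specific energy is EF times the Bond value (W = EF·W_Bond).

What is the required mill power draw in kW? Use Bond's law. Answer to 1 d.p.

W = 10·Wi·[P80^(−½) − F80^(−½)]
W = 10·9.0·(1/√401 − 1/√12583) = 10·9.0·(0.041023) = 3.6921 kWh/t
Apply correction: 3.6921 × 1.29 = 4.7628 kWh/t
P_mill = W·ṁ = 4.7628·1730.6 = 8242.4 kW

P = 8242.4 kW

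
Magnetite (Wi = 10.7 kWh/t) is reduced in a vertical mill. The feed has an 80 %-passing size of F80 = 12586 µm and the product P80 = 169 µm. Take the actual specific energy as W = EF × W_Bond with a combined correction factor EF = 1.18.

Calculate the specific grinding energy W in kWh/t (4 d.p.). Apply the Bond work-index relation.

W = 10 Wi / √P80 − 10 Wi / √F80
1/√169 = 0.076923;  1/√12586 = 0.008914
W = 10·10.7·(0.076923 − 0.008914) = 7.2770 kWh/t
Apply correction: 7.2770 × 1.18 = 8.5869 kWh/t

W = 8.5869 kWh/t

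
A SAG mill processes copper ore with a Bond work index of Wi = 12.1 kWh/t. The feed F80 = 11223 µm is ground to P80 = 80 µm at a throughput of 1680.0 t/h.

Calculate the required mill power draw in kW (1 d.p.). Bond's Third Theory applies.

P = 20808.5 kW

W_Bond = 10·Wi·(1/√P₈₀ − 1/√F₈₀)
W = 10·12.1·(1/√80 − 1/√11223) = 10·12.1·(0.102364) = 12.3860 kWh/t
Mill draw = 12.3860 × 1680.0 = 20808.5 kW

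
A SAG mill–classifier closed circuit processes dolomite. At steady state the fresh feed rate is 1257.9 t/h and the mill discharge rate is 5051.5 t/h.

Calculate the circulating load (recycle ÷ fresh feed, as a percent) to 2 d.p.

CL = 301.58 %

Steady state: M = F + R.
R = M − F = 5051.5 − 1257.9 = 3793.6 t/h
CL = 100·R/F = 100·3793.6/1257.9 = 301.58 %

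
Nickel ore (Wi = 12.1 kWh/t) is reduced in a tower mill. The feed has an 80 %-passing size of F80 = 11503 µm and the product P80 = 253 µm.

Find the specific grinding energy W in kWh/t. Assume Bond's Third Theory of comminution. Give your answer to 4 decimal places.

W_Bond = 10·Wi·(1/√P₈₀ − 1/√F₈₀)
1/√253 = 0.062869;  1/√11503 = 0.009324
W = 10·12.1·(0.062869 − 0.009324) = 6.4790 kWh/t

W = 6.4790 kWh/t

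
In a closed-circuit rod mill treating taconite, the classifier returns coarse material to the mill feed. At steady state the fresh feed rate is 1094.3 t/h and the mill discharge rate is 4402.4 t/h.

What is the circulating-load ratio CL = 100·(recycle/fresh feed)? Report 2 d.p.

CL = 302.30 %

Steady state: M = F + R.
R = M − F = 4402.4 − 1094.3 = 3308.1 t/h
CL = 100·R/F = 100·3308.1/1094.3 = 302.30 %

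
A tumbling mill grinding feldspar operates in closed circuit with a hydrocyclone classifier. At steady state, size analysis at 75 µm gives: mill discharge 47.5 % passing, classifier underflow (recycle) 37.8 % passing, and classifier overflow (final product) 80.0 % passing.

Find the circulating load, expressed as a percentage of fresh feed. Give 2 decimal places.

Two-product formula at 75 µm:
d + r·d = r·u + o → r(d−u) = o−d
r = (80.0 − 47.5)/(47.5 − 37.8) = 32.5/9.7 = 3.3505
CL = 100·r = 335.05 %

CL = 335.05 %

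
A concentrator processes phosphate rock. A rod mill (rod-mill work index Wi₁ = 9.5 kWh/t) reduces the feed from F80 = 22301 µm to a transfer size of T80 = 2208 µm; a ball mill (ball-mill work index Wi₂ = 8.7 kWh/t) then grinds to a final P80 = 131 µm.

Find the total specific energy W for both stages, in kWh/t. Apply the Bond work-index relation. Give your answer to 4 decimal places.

W = 10·Wi·[P80^(−½) − F80^(−½)]
Stage 1 (22301→2208 µm, Wi₁=9.5): W₁ = 10·9.5·(0.021281 − 0.006696) = 1.3856 kWh/t
Stage 2 (2208→131 µm, Wi₂=8.7): W₂ = 10·8.7·(0.087370 − 0.021281) = 5.7497 kWh/t
W = W₁ + W₂ = 1.3856 + 5.7497 = 7.1353 kWh/t

W = 7.1353 kWh/t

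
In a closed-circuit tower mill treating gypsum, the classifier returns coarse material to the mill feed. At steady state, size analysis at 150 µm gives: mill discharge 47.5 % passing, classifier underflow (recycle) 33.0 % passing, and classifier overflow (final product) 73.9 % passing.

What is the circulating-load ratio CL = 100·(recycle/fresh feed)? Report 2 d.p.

Balance %-passing 150 µm (r = R/F):
(1+r)·d = r·u + o ⇒ r = (o−d)/(d−u)
r = (73.9 − 47.5)/(47.5 − 33.0) = 26.4/14.5 = 1.8207
CL = 100·r = 182.07 %

CL = 182.07 %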